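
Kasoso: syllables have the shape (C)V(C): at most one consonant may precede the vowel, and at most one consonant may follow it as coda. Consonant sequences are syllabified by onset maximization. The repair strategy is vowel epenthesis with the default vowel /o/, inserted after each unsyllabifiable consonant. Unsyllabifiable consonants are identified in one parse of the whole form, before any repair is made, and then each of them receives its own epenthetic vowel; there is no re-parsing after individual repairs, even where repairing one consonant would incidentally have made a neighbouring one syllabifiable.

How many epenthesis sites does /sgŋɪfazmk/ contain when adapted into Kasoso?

The unsyllabifiable consonants are /s/, /g/, /m/, /k/; each receives one epenthetic vowel.

4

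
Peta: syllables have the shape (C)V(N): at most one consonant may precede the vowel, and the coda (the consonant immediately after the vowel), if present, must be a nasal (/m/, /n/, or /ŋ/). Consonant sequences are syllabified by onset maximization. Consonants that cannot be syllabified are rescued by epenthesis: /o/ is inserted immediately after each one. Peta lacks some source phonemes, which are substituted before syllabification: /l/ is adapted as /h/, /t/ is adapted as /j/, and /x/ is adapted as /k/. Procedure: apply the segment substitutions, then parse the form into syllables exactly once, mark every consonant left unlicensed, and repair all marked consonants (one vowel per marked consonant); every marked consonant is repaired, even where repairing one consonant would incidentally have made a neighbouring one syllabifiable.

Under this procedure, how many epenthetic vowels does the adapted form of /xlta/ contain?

After substitution the input is /khja/.
The unsyllabifiable consonants are /k/, /h/; each receives one epenthetic vowel.

2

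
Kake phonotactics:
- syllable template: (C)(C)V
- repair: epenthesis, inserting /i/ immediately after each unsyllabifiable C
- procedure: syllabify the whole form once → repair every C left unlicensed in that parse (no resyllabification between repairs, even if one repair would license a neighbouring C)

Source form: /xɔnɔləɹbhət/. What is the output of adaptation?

xɔnɔləɹibhəti

Under (C)(C)V, the unsyllabifiable consonants are /ɹ/, /t/ (no codas are permitted; onsets may contain at most 2 consonants).
Each unlicensed consonant becomes the onset of a new syllable: /ɹ/ → /ɹi/, /t/ → /ti/.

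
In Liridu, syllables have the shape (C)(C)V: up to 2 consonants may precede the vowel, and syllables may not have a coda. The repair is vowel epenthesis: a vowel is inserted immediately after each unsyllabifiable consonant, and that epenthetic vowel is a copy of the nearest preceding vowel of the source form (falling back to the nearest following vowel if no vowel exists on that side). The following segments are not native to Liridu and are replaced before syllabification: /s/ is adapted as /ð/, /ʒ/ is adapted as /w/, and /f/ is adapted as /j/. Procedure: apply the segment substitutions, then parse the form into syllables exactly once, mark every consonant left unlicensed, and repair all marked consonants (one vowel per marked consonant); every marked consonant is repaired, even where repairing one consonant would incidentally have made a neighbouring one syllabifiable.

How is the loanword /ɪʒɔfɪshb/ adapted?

ɪwɔjɪðɪhɪbɪ

Substitution: /ʒ/ → /w/, /f/ → /j/, /s/ → /ð/, giving /ɪwɔjɪðhb/.
The consonants /ð/, /h/, /b/ cannot be parsed into a legal (C)(C)V syllable (no codas are permitted; onsets may contain at most 2 consonants).
Each unlicensed consonant becomes the onset of a new syllable: /ð/ → /ðɪ/, /h/ → /hɪ/, /b/ → /bɪ/.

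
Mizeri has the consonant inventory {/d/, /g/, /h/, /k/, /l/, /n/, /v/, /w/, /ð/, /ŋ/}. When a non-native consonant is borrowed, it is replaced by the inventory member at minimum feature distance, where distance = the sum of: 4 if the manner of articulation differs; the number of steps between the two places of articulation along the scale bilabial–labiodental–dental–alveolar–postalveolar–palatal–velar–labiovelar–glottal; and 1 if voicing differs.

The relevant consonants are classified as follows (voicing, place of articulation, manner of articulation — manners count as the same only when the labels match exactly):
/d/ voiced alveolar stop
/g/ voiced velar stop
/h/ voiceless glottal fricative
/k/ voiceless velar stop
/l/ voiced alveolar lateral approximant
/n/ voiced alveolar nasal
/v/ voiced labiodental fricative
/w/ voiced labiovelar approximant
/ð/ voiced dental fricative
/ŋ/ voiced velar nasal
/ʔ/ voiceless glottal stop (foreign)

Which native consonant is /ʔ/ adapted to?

k

/k/ is closest: same manner (stop), place distance 2 (glottal→velar), same voicing; total 2. Next closest is /g/ at distance 3.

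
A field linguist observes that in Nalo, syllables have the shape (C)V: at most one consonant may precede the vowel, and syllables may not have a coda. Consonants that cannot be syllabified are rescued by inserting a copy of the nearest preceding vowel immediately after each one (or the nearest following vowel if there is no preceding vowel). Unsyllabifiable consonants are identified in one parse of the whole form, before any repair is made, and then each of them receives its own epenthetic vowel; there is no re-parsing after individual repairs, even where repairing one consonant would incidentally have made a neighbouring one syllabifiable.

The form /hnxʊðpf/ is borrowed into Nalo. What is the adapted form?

hʊnʊxʊðʊpʊfʊ

Syllabifying with onset maximization leaves /h/, /n/, /ð/, /p/, /f/ stranded (no codas are permitted; onsets are limited to one consonant).
Each unlicensed consonant becomes the onset of a new syllable: /h/ → /hʊ/, /n/ → /nʊ/, /ð/ → /ðʊ/, /p/ → /pʊ/, /f/ → /fʊ/.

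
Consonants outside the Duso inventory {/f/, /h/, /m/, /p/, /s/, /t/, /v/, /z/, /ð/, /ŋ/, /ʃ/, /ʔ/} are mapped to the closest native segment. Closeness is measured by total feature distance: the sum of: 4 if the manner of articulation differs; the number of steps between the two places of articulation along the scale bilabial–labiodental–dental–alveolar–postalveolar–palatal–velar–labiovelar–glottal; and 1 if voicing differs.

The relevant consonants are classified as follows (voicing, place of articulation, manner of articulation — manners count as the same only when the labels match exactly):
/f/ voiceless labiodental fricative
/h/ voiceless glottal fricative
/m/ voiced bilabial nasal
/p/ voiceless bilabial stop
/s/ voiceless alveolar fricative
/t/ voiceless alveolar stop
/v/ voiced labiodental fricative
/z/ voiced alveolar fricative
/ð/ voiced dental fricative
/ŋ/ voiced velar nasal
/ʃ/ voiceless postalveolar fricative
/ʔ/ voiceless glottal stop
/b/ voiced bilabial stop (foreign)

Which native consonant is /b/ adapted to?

p

/p/ is closest: same manner (stop), place distance 0 (bilabial→bilabial), voicing differs (+1); total 1. Next closest is /m/ at distance 4.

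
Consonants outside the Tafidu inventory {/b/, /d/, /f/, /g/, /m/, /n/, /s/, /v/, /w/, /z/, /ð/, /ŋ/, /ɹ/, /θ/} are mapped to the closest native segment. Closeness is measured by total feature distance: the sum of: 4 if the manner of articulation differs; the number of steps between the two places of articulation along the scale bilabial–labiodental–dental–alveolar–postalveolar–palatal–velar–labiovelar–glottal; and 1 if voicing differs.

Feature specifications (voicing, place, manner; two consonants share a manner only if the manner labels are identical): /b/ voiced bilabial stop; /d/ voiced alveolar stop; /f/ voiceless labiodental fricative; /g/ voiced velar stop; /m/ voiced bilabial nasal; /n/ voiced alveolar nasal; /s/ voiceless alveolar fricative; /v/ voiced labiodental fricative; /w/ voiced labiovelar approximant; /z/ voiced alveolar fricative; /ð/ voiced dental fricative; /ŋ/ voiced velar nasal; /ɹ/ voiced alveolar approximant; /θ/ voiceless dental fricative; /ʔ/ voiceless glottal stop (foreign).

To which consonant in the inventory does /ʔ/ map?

/g/ is closest: same manner (stop), place distance 2 (glottal→velar), voicing differs (+1); total 3. Next closest is /d/ at distance 6.

g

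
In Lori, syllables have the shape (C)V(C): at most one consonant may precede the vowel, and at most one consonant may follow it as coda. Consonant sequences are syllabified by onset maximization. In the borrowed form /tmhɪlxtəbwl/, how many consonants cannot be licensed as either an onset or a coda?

Under (C)V(C), the unsyllabifiable consonants are /t/, /m/, /x/, /w/, /l/ (at most one coda consonant is licensed; onsets are limited to one consonant).

5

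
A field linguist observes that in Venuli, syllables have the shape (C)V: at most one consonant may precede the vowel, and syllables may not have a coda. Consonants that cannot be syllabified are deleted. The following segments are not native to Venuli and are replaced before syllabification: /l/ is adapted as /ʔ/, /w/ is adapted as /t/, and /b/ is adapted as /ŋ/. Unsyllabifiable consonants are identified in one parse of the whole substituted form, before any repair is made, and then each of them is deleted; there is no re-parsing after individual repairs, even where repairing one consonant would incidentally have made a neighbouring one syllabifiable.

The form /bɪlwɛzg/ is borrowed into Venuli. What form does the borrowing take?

ŋɪtɛ

Substitution: /b/ → /ŋ/, /l/ → /ʔ/, /w/ → /t/, giving /ŋɪʔtɛzg/.
Under (C)V, the unsyllabifiable consonants are /ʔ/, /z/, /g/ (no codas are permitted; onsets are limited to one consonant).
Deleting the stranded consonants removes /ʔ/, /z/, /g/.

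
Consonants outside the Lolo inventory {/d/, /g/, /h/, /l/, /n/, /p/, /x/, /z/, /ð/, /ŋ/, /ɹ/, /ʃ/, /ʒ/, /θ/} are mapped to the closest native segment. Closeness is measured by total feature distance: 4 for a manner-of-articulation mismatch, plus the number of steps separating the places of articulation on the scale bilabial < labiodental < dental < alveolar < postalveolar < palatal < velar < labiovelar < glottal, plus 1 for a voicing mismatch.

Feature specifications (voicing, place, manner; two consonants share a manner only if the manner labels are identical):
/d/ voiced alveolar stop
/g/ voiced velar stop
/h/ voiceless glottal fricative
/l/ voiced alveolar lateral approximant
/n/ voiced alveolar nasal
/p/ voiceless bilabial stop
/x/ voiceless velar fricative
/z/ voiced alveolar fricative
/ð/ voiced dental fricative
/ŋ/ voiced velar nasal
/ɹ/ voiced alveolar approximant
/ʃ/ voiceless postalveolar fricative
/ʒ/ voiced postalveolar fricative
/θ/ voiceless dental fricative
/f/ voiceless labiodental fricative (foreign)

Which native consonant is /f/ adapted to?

/θ/ is closest: same manner (fricative), place distance 1 (labiodental→dental), same voicing; total 1. Next closest is /ð/ at distance 2.

θ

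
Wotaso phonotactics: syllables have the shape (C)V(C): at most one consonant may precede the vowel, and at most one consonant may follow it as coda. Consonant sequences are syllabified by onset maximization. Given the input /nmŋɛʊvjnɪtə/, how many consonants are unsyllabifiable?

Under (C)V(C), the unsyllabifiable consonants are /n/, /m/, /j/ (at most one coda consonant is licensed; onsets are limited to one consonant).

3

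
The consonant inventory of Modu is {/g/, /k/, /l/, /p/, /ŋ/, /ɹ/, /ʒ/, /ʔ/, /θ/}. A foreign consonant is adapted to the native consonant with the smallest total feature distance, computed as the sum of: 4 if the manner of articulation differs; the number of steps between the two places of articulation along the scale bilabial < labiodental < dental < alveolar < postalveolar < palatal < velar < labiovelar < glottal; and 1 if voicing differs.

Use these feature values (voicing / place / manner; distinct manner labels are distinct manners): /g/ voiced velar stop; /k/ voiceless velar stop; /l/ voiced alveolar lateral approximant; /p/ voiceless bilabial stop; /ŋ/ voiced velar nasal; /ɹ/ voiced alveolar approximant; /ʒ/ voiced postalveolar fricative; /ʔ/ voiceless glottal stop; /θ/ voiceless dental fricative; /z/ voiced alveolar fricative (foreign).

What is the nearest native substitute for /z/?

ʒ

/ʒ/ is closest: same manner (fricative), place distance 1 (alveolar→postalveolar), same voicing; total 1. Next closest is /θ/ at distance 2.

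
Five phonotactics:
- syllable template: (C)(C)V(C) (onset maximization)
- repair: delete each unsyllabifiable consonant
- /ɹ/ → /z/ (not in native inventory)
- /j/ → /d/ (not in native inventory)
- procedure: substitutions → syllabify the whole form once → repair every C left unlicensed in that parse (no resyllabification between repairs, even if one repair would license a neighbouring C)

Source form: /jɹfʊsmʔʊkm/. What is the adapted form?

Substitution: /j/ → /d/, /ɹ/ → /z/, giving /dzfʊsmʔʊkm/.
Under (C)(C)V(C), the unsyllabifiable consonants are /d/, /m/ (at most one coda consonant is licensed; onsets may contain at most 2 consonants).
Each unlicensed consonant is deleted: /d/, /m/.

zfʊsmʔʊk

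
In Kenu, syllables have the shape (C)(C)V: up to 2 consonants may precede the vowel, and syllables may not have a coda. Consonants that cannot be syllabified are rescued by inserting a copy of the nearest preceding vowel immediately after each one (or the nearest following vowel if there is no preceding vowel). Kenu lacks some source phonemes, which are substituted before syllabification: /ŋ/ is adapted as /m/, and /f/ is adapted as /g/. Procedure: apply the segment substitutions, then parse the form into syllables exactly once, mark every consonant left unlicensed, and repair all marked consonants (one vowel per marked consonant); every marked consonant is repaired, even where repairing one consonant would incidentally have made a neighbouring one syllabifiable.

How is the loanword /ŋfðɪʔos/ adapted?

mɪgðɪʔoso

Substitution: /ŋ/ → /m/, /f/ → /g/, giving /mgðɪʔos/.
Syllabifying with onset maximization leaves /m/, /s/ stranded (no codas are permitted; onsets may contain at most 2 consonants).
Epenthesis after each stranded consonant: /m/ → /mɪ/, /s/ → /so/.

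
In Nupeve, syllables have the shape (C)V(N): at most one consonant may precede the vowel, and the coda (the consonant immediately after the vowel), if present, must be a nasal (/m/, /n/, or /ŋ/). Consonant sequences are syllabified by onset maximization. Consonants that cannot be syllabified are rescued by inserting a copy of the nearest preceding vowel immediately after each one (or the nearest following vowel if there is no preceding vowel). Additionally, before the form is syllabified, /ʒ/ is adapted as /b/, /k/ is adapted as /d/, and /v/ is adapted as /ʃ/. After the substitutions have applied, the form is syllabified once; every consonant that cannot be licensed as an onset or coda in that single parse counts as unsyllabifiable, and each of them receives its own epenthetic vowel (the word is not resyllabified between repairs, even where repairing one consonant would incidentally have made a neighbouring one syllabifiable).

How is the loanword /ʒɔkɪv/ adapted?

bɔdɪʃɪ

Substitution: /ʒ/ → /b/, /k/ → /d/, /v/ → /ʃ/, giving /bɔdɪʃ/.
Under (C)V(N), the unsyllabifiable consonants are /ʃ/ (only a nasal (/m/, /n/, or /ŋ/) is licensed in coda position; onsets are limited to one consonant).
Each unlicensed consonant becomes the onset of a new syllable: /ʃ/ → /ʃɪ/.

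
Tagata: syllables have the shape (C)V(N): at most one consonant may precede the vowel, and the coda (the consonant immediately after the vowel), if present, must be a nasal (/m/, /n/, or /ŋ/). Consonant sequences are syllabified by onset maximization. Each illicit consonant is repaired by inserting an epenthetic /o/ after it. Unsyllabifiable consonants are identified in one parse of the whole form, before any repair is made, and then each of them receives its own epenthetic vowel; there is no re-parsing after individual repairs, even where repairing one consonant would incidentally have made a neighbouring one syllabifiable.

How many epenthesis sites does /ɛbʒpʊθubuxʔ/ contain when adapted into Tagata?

4

The unsyllabifiable consonants are /b/, /ʒ/, /x/, /ʔ/; each receives one epenthetic vowel.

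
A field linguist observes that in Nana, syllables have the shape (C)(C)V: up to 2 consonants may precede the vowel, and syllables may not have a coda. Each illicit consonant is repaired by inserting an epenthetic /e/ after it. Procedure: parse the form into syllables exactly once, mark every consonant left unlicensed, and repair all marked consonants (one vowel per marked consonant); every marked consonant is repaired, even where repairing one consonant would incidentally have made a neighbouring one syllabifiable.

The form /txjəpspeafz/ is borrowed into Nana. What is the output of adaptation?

texjəpespeafeze

Syllabifying with onset maximization leaves /t/, /p/, /f/, /z/ stranded (no codas are permitted; onsets may contain at most 2 consonants).
Epenthesis after each stranded consonant: /t/ → /te/, /p/ → /pe/, /f/ → /fe/, /z/ → /ze/.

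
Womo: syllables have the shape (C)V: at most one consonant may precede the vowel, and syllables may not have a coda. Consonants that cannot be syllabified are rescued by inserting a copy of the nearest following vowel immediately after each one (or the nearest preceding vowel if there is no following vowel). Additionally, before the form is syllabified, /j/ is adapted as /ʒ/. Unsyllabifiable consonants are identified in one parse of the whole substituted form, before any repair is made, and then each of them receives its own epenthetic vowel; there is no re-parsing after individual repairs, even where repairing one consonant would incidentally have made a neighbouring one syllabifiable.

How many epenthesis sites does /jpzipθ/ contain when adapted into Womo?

After substitution the input is /ʒpzipθ/.
The unsyllabifiable consonants are /ʒ/, /p/, /p/, /θ/; each receives one epenthetic vowel.

4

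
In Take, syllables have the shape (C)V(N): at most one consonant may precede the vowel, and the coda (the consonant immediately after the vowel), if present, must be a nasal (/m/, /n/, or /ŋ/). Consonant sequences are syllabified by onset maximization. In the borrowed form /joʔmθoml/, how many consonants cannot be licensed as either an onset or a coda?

3

Syllabifying with onset maximization leaves /ʔ/, /m/, /l/ stranded (only a nasal (/m/, /n/, or /ŋ/) is licensed in coda position; onsets are limited to one consonant).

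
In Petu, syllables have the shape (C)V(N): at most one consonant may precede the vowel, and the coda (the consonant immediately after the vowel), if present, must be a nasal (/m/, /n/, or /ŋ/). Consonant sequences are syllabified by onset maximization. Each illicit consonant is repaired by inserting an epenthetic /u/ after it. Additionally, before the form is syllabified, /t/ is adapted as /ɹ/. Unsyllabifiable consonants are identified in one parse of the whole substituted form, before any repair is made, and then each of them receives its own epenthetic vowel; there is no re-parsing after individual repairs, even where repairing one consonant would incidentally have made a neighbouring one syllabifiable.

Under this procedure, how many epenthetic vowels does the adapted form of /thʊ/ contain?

1

After substitution the input is /ɹhʊ/.
The unsyllabifiable consonants are /ɹ/; each receives one epenthetic vowel.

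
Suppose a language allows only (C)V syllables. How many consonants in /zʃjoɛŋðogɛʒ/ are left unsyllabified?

4

Under (C)V, the unsyllabifiable consonants are /z/, /ʃ/, /ŋ/, /ʒ/ (no codas are permitted; onsets are limited to one consonant).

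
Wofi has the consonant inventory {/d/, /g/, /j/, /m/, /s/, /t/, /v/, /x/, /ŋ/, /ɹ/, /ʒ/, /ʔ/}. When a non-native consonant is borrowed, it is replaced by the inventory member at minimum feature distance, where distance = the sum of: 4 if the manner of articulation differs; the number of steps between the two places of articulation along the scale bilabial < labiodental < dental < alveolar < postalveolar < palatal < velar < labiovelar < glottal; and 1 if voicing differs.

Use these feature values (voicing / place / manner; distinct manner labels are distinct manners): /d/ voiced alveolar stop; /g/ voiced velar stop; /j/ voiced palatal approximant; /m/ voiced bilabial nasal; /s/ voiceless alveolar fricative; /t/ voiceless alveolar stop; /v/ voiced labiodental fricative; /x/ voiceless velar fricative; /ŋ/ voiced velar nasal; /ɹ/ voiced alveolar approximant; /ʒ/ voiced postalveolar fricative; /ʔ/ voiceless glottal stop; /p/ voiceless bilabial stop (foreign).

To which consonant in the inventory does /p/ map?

t

/t/ is closest: same manner (stop), place distance 3 (bilabial→alveolar), same voicing; total 3. Next closest is /d/ at distance 4.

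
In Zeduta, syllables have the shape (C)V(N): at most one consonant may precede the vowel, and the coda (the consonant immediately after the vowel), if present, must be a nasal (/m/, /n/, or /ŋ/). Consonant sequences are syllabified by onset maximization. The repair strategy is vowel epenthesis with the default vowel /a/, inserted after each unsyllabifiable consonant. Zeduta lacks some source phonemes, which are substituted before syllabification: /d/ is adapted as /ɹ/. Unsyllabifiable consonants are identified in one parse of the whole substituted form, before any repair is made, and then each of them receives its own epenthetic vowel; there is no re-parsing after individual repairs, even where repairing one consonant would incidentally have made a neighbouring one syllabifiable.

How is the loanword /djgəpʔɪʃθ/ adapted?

Substitution: /d/ → /ɹ/, giving /ɹjgəpʔɪʃθ/.
Syllabifying with onset maximization leaves /ɹ/, /j/, /p/, /ʃ/, /θ/ stranded (only a nasal (/m/, /n/, or /ŋ/) is licensed in coda position; onsets are limited to one consonant).
Inserting the epenthetic vowel yields /ɹ/ → /ɹa/, /j/ → /ja/, /p/ → /pa/, /ʃ/ → /ʃa/, /θ/ → /θa/.

ɹajagəpaʔɪʃaθa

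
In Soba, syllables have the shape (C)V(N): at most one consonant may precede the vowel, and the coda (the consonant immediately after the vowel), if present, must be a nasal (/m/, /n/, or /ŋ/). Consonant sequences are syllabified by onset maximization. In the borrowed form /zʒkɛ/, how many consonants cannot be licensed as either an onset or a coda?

Under (C)V(N), the unsyllabifiable consonants are /z/, /ʒ/ (only a nasal (/m/, /n/, or /ŋ/) is licensed in coda position; onsets are limited to one consonant).

2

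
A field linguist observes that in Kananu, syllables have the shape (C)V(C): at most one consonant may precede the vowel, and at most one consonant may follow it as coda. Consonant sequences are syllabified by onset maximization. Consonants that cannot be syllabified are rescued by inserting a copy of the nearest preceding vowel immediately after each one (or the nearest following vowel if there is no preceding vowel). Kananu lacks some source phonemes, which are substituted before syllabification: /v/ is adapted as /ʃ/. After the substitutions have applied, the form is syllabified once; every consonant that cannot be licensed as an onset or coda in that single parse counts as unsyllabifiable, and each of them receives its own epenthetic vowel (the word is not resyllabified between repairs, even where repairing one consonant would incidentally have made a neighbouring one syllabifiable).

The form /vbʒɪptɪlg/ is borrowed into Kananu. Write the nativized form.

Substitution: /v/ → /ʃ/, giving /ʃbʒɪptɪlg/.
Syllabifying with onset maximization leaves /ʃ/, /b/, /g/ stranded (at most one coda consonant is licensed; onsets are limited to one consonant).
Epenthesis after each stranded consonant: /ʃ/ → /ʃɪ/, /b/ → /bɪ/, /g/ → /gɪ/.

ʃɪbɪʒɪptɪlgɪ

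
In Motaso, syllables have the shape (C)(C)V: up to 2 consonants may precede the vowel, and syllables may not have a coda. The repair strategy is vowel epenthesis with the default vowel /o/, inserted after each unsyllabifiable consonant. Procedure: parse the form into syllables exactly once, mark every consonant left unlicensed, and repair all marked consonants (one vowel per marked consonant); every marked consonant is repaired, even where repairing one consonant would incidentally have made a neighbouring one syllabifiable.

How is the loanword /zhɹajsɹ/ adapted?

zohɹajosoɹo

Under (C)(C)V, the unsyllabifiable consonants are /z/, /j/, /s/, /ɹ/ (no codas are permitted; onsets may contain at most 2 consonants).
Inserting the epenthetic vowel yields /z/ → /zo/, /j/ → /jo/, /s/ → /so/, /ɹ/ → /ɹo/.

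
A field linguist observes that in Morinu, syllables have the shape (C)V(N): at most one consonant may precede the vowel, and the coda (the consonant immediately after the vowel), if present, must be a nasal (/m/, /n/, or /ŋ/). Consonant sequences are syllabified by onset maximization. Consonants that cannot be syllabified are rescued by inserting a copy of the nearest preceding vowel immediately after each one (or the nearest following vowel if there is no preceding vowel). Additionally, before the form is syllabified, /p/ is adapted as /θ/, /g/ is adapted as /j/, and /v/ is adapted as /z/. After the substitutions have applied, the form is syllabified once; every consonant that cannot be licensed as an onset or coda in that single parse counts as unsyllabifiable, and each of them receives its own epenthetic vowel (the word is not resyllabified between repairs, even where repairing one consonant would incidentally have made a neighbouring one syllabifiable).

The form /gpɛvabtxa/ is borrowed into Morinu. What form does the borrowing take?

jɛθɛzabataxa

Substitution: /g/ → /j/, /p/ → /θ/, /v/ → /z/, giving /jθɛzabtxa/.
The consonants /j/, /b/, /t/ cannot be parsed into a legal (C)V(N) syllable (only a nasal (/m/, /n/, or /ŋ/) is licensed in coda position; onsets are limited to one consonant).
Each unlicensed consonant becomes the onset of a new syllable: /j/ → /jɛ/, /b/ → /ba/, /t/ → /ta/.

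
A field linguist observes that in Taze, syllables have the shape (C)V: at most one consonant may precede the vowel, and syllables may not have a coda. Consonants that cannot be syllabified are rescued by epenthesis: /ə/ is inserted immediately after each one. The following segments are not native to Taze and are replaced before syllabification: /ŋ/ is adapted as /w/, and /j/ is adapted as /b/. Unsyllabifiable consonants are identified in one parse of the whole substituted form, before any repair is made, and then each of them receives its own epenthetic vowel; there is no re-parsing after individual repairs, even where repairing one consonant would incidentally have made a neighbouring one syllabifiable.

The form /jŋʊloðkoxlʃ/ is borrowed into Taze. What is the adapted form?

Substitution: /j/ → /b/, /ŋ/ → /w/, giving /bwʊloðkoxlʃ/.
Under (C)V, the unsyllabifiable consonants are /b/, /ð/, /x/, /l/, /ʃ/ (no codas are permitted; onsets are limited to one consonant).
Each unlicensed consonant becomes the onset of a new syllable: /b/ → /bə/, /ð/ → /ðə/, /x/ → /xə/, /l/ → /lə/, /ʃ/ → /ʃə/.

bəwʊloðəkoxələʃə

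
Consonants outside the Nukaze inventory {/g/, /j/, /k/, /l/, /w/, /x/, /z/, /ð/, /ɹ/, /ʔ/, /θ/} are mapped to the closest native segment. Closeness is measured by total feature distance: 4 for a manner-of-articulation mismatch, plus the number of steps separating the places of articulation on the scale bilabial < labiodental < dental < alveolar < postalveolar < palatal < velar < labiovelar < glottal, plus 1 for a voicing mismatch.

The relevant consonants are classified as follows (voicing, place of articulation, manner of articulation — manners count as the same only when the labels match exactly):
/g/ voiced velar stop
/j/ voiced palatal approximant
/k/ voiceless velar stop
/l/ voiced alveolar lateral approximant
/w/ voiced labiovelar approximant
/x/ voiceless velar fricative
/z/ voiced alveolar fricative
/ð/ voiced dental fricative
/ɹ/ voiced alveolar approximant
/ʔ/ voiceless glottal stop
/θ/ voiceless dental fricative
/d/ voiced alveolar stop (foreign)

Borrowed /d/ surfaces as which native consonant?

/g/ is closest: same manner (stop), place distance 3 (alveolar→velar), same voicing; total 3. Next closest is /k/ at distance 4.

g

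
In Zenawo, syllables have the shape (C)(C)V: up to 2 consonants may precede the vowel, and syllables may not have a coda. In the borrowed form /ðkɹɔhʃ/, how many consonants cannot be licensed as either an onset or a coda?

Syllabifying with onset maximization leaves /ð/, /h/, /ʃ/ stranded (no codas are permitted; onsets may contain at most 2 consonants).

3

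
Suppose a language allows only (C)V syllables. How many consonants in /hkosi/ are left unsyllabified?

1

Under (C)V, the unsyllabifiable consonants are /h/ (no codas are permitted; onsets are limited to one consonant).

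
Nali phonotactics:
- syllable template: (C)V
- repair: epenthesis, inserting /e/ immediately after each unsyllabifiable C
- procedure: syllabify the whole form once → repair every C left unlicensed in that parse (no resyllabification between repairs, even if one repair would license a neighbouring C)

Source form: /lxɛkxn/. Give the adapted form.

lexɛkexene

Syllabifying with onset maximization leaves /l/, /k/, /x/, /n/ stranded (no codas are permitted; onsets are limited to one consonant).
Epenthesis after each stranded consonant: /l/ → /le/, /k/ → /ke/, /x/ → /xe/, /n/ → /ne/.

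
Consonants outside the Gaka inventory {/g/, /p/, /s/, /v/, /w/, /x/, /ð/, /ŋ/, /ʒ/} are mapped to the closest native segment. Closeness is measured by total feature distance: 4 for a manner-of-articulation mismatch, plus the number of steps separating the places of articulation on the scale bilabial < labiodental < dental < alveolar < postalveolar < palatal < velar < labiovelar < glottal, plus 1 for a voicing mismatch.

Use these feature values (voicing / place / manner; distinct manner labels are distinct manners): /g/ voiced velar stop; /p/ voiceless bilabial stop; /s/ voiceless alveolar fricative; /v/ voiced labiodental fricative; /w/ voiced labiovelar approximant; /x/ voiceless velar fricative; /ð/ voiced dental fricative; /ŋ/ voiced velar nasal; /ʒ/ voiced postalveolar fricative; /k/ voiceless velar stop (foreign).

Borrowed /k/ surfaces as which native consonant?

/g/ is closest: same manner (stop), place distance 0 (velar→velar), voicing differs (+1); total 1. Next closest is /x/ at distance 4.

g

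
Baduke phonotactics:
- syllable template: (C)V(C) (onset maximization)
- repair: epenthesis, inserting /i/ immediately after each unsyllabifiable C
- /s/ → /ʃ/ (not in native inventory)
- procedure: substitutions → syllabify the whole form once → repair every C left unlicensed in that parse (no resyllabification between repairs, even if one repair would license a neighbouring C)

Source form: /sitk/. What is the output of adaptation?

Substitution: /s/ → /ʃ/, giving /ʃitk/.
Under (C)V(C), the unsyllabifiable consonants are /k/ (at most one coda consonant is licensed; onsets are limited to one consonant).
Each unlicensed consonant becomes the onset of a new syllable: /k/ → /ki/.

ʃitki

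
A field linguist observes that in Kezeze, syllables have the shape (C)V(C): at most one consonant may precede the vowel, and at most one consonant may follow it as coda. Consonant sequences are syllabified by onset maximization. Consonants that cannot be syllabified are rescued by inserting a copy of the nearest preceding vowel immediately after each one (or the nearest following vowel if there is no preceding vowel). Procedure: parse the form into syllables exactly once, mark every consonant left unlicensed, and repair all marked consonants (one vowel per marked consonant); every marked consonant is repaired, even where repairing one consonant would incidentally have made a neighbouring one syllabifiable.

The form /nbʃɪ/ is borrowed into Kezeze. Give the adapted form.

The consonants /n/, /b/ cannot be parsed into a legal (C)V(C) syllable (at most one coda consonant is licensed; onsets are limited to one consonant).
Inserting the epenthetic vowel yields /n/ → /nɪ/, /b/ → /bɪ/.

nɪbɪʃɪ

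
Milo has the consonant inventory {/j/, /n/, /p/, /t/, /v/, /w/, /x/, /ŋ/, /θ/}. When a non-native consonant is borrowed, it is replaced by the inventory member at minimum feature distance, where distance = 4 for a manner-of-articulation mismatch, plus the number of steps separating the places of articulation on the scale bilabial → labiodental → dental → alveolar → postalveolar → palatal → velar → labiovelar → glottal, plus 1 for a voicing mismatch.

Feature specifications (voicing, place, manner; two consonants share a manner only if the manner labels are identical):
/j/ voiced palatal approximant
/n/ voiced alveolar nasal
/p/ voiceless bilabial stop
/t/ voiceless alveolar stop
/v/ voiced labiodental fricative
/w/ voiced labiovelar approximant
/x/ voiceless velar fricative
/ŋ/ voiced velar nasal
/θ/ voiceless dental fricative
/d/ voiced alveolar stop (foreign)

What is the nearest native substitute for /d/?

t

/t/ is closest: same manner (stop), place distance 0 (alveolar→alveolar), voicing differs (+1); total 1. Next closest is /n/ at distance 4.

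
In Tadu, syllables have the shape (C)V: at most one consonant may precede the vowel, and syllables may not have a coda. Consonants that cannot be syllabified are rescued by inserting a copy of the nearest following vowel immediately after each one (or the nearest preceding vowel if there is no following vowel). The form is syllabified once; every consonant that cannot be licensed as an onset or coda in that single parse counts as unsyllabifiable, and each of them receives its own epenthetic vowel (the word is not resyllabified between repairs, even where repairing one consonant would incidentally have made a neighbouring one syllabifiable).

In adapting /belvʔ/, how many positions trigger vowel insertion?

The unsyllabifiable consonants are /l/, /v/, /ʔ/; each receives one epenthetic vowel.

3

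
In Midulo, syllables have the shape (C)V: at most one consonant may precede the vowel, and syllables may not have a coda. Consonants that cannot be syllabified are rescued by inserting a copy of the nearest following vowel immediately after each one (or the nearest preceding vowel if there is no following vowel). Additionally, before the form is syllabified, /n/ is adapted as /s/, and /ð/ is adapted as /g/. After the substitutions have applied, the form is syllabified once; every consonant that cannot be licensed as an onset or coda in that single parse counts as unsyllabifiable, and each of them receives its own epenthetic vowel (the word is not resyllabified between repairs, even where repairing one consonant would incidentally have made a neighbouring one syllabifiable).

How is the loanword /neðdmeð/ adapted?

Substitution: /n/ → /s/, /ð/ → /g/, giving /segdmeg/.
Under (C)V, the unsyllabifiable consonants are /g/, /d/, /g/ (no codas are permitted; onsets are limited to one consonant).
Each unlicensed consonant becomes the onset of a new syllable: /g/ → /ge/, /d/ → /de/, /g/ → /ge/.

segedemege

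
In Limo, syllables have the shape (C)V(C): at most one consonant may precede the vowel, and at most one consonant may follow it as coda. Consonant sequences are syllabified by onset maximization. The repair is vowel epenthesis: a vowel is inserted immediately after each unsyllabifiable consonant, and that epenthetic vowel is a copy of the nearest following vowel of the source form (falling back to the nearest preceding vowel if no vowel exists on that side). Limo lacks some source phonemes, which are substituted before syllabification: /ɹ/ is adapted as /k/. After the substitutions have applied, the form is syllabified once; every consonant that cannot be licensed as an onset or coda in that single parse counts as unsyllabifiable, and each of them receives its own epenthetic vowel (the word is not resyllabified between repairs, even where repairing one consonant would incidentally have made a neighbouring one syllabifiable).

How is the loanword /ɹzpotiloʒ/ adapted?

kozopotiloʒ

Substitution: /ɹ/ → /k/, giving /kzpotiloʒ/.
Under (C)V(C), the unsyllabifiable consonants are /k/, /z/ (at most one coda consonant is licensed; onsets are limited to one consonant).
Inserting the epenthetic vowel yields /k/ → /ko/, /z/ → /zo/.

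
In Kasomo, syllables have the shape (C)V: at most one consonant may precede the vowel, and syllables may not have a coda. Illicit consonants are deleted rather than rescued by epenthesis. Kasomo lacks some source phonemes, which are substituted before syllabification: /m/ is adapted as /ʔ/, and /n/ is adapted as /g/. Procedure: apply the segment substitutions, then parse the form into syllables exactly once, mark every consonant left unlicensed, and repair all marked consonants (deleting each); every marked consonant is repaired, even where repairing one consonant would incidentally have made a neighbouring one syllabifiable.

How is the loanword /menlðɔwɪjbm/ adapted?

Substitution: /m/ → /ʔ/, /n/ → /g/, giving /ʔeglðɔwɪjbʔ/.
The consonants /g/, /l/, /j/, /b/, /ʔ/ cannot be parsed into a legal (C)V syllable (no codas are permitted; onsets are limited to one consonant).
Each unlicensed consonant is deleted: /g/, /l/, /j/, /b/, /ʔ/.

ʔeðɔwɪ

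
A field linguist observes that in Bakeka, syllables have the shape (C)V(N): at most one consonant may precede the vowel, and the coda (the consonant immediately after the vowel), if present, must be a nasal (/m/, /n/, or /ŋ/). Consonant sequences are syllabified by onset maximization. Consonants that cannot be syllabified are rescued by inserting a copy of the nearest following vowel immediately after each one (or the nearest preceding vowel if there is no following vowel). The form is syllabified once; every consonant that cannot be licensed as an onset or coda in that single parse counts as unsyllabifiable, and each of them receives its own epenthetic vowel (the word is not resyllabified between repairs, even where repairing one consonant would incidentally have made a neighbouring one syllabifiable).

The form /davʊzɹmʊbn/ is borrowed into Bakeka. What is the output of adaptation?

davʊzʊɹʊmʊbʊnʊ

Syllabifying with onset maximization leaves /z/, /ɹ/, /b/, /n/ stranded (only a nasal (/m/, /n/, or /ŋ/) is licensed in coda position; onsets are limited to one consonant).
Inserting the epenthetic vowel yields /z/ → /zʊ/, /ɹ/ → /ɹʊ/, /b/ → /bʊ/, /n/ → /nʊ/.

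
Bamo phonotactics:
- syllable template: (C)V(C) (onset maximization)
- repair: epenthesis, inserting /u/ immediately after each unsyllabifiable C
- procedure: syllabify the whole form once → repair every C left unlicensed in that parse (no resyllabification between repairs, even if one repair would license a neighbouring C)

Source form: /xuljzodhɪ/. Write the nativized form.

xuljuzodhɪ

The consonants /j/ cannot be parsed into a legal (C)V(C) syllable (at most one coda consonant is licensed; onsets are limited to one consonant).
Each unlicensed consonant becomes the onset of a new syllable: /j/ → /ju/.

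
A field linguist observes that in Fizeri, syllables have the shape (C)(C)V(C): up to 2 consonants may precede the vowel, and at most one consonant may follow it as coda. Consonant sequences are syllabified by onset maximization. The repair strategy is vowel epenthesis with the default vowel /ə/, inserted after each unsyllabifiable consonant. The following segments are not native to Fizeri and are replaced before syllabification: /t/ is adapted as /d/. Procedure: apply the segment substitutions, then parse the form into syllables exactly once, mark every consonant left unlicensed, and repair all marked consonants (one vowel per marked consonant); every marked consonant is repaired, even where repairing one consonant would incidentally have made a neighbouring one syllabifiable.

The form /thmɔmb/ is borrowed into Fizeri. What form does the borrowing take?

dəhmɔmbə

Substitution: /t/ → /d/, giving /dhmɔmb/.
Under (C)(C)V(C), the unsyllabifiable consonants are /d/, /b/ (at most one coda consonant is licensed; onsets may contain at most 2 consonants).
Each unlicensed consonant becomes the onset of a new syllable: /d/ → /də/, /b/ → /bə/.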